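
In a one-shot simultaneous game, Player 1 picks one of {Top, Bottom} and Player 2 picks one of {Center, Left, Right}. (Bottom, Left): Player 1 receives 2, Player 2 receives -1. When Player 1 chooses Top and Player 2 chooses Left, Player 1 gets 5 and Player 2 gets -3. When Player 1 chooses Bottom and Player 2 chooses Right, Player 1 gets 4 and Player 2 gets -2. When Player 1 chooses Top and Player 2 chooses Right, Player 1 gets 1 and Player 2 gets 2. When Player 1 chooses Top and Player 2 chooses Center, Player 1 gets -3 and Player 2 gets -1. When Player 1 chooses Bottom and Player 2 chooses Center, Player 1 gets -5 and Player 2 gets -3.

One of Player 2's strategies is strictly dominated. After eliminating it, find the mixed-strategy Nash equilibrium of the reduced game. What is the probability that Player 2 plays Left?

q = 1/2

Player 2's strategy Center is strictly dominated by Right: 2 > -1 and -2 > -3. Eliminate Center.
In a mixed equilibrium Player 1 is indifferent between Top and Bottom; this condition fixes q.
  Player 1's payoff to Top: q·5 + (1−q)·1 = 4q + 1
  Player 1's payoff to Bottom: q·2 + (1−q)·4 = -2q + 4
  4q + 1 = -2q + 4  ⇒  6q = 3  ⇒  q = 1/2.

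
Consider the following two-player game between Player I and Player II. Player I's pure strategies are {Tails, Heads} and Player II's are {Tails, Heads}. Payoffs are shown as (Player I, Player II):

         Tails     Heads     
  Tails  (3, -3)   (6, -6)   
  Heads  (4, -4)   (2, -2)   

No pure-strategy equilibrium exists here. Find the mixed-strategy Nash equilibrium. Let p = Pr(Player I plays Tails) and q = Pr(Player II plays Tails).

p = 2/5, q = 4/5

Player II's indifference between Tails and Heads determines Player I's mixing probability p:
  Player II's payoff to Tails: p·(-3) + (1−p)·(-4) = p - 4
  Player II's payoff to Heads: p·(-6) + (1−p)·(-2) = -4p - 2
  p - 4 = -4p - 2  ⇒  5p = 2  ⇒  p = 2/5.
Player I's indifference between Tails and Heads determines Player II's mixing probability q:
  Player I's payoff to Tails: q·3 + (1−q)·6 = -3q + 6
  Player I's payoff to Heads: q·4 + (1−q)·2 = 2q + 2
  -3q + 6 = 2q + 2  ⇒  -5q = -4  ⇒  q = 4/5.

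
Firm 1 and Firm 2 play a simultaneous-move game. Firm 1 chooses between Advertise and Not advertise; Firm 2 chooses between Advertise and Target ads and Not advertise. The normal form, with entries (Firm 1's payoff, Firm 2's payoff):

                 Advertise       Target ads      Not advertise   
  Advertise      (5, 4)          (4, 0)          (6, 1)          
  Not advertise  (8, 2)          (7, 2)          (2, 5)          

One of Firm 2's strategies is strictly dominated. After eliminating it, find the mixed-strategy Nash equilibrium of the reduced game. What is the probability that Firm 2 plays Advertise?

q = 4/7

Firm 2's strategy Target ads is strictly dominated by Not advertise: 1 > 0 and 5 > 2. Eliminate Target ads.
In a mixed equilibrium Firm 1 is indifferent between Advertise and Not advertise; this condition fixes q.
  Firm 1's payoff from Advertise: q·5 + (1−q)·6 = -q + 6
  Firm 1's payoff from Not advertise: q·8 + (1−q)·2 = 6q + 2
  -q + 6 = 6q + 2  ⇒  -7q = -4  ⇒  q = 4/7.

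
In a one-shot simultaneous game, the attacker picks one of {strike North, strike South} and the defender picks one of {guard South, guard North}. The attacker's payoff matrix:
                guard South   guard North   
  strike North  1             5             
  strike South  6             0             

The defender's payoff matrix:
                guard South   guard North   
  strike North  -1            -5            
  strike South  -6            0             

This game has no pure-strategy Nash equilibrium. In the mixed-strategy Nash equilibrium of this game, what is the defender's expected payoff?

-3

For the defender to be willing to mix, the defender must be indifferent between guard South and guard North, which pins down the attacker's mix.
  the defender's payoff from guard South: p·(-1) + (1−p)·(-6) = 5p - 6
  the defender's payoff from guard North: p·(-5) + (1−p)·0 = -5p
  5p - 6 = -5p  ⇒  10p = 6  ⇒  p = 3/5.
At equilibrium the defender is indifferent across columns, so the defender's payoff equals the payoff from guard South: (3/5)·(-1) + (2/5)·(-6) = -3.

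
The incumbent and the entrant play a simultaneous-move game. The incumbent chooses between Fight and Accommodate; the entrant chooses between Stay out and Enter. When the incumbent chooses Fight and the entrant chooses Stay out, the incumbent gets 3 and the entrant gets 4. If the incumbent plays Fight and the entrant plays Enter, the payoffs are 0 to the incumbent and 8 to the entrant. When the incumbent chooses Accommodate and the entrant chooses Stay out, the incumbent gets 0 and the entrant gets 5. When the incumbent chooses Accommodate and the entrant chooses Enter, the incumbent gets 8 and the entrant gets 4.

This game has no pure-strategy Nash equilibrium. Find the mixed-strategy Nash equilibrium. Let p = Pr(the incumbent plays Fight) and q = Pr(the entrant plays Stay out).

Set the entrant's expected payoff from Stay out equal to that from Enter:
  the entrant's expected payoff from Stay out: p·4 + (1−p)·5 = -p + 5
  the entrant's expected payoff from Enter: p·8 + (1−p)·4 = 4p + 4
  -p + 5 = 4p + 4  ⇒  -5p = -1  ⇒  p = 1/5.
Set the incumbent's expected payoff from Fight equal to that from Accommodate:
  the incumbent's payoff from Fight: q·3 + (1−q)·0 = 3q
  the incumbent's payoff from Accommodate: q·0 + (1−q)·8 = -8q + 8
  3q = -8q + 8  ⇒  11q = 8  ⇒  q = 8/11.

p = 1/5, q = 8/11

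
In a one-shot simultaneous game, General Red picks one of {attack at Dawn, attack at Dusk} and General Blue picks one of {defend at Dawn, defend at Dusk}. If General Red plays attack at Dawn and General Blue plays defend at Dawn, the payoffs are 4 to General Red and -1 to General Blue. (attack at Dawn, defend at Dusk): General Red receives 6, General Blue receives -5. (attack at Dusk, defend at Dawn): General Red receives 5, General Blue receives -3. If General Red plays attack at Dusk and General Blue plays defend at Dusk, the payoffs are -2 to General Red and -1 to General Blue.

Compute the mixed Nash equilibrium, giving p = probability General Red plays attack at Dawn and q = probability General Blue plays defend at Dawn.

General Red's mix must leave General Blue indifferent between defend at Dawn and defend at Dusk.
  General Blue's payoff from defend at Dawn: p·(-1) + (1−p)·(-3) = 2p - 3
  General Blue's payoff from defend at Dusk: p·(-5) + (1−p)·(-1) = -4p - 1
  2p - 3 = -4p - 1  ⇒  6p = 2  ⇒  p = 1/3.
For General Red to be willing to mix, General Red must be indifferent between attack at Dawn and attack at Dusk, which pins down General Blue's mix.
  General Red's expected payoff from attack at Dawn: q·4 + (1−q)·6 = -2q + 6
  General Red's expected payoff from attack at Dusk: q·5 + (1−q)·(-2) = 7q - 2
  -2q + 6 = 7q - 2  ⇒  -9q = -8  ⇒  q = 8/9.

p = 1/3, q = 8/9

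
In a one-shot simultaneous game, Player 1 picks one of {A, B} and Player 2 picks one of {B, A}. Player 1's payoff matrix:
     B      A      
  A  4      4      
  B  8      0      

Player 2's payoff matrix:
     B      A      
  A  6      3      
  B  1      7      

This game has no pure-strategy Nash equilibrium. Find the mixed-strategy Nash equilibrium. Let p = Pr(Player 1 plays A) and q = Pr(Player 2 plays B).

Player 1's mix must leave Player 2 indifferent between B and A.
  Player 2's expected payoff from B: p·6 + (1−p)·1 = 5p + 1
  Player 2's expected payoff from A: p·3 + (1−p)·7 = -4p + 7
  5p + 1 = -4p + 7  ⇒  9p = 6  ⇒  p = 2/3.
Player 2's mix must leave Player 1 indifferent between A and B.
  Player 1's payoff from A: q·4 + (1−q)·4 = 4
  Player 1's payoff from B: q·8 + (1−q)·0 = 8q
  4 = 8q  ⇒  -8q = -4  ⇒  q = 1/2.

p = 2/3, q = 1/2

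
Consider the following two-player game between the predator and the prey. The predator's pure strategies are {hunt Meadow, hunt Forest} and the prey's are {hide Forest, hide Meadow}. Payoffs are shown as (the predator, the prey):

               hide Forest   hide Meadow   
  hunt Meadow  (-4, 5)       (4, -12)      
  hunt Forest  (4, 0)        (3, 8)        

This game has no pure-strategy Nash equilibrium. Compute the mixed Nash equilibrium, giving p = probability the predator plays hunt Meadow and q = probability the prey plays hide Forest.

The predator's mix must leave the prey indifferent between hide Forest and hide Meadow.
  the prey's expected payoff from hide Forest: p·5 + (1−p)·0 = 5p
  the prey's expected payoff from hide Meadow: p·(-12) + (1−p)·8 = -20p + 8
  5p = -20p + 8  ⇒  25p = 8  ⇒  p = 8/25.
The predator's indifference between hunt Meadow and hunt Forest determines the prey's mixing probability q:
  the predator's payoff to hunt Meadow: q·(-4) + (1−q)·4 = -8q + 4
  the predator's payoff to hunt Forest: q·4 + (1−q)·3 = q + 3
  -8q + 4 = q + 3  ⇒  -9q = -1  ⇒  q = 1/9.

p = 8/25, q = 1/9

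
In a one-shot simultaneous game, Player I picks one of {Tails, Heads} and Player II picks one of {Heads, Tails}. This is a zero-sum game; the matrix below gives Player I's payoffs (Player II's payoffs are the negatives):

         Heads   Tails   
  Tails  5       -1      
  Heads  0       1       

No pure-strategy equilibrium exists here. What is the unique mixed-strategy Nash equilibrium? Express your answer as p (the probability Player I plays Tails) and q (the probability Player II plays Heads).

p = 1/7, q = 2/7

For Player II to be willing to mix, Player II must be indifferent between Heads and Tails, which pins down Player I's mix.
  Player II's expected payoff from Heads: p·(-5) + (1−p)·0 = -5p
  Player II's expected payoff from Tails: p·1 + (1−p)·(-1) = 2p - 1
  -5p = 2p - 1  ⇒  -7p = -1  ⇒  p = 1/7.
Set Player I's expected payoff from Tails equal to that from Heads:
  Player I's payoff from Tails: q·5 + (1−q)·(-1) = 6q - 1
  Player I's payoff from Heads: q·0 + (1−q)·1 = -q + 1
  6q - 1 = -q + 1  ⇒  7q = 2  ⇒  q = 2/7.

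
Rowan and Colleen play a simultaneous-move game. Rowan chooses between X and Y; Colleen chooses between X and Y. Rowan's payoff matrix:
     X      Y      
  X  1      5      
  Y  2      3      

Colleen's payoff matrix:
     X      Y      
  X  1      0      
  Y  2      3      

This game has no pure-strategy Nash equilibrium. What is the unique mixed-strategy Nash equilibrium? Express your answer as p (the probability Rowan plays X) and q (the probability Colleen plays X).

p = 1/2, q = 2/3

In a mixed equilibrium Colleen is indifferent between X and Y; this condition fixes p.
  Colleen's payoff from X: p·1 + (1−p)·2 = -p + 2
  Colleen's payoff from Y: p·0 + (1−p)·3 = -3p + 3
  -p + 2 = -3p + 3  ⇒  2p = 1  ⇒  p = 1/2.
In a mixed equilibrium Rowan is indifferent between X and Y; this condition fixes q.
  Rowan's expected payoff from X: q·1 + (1−q)·5 = -4q + 5
  Rowan's expected payoff from Y: q·2 + (1−q)·3 = -q + 3
  -4q + 5 = -q + 3  ⇒  -3q = -2  ⇒  q = 2/3.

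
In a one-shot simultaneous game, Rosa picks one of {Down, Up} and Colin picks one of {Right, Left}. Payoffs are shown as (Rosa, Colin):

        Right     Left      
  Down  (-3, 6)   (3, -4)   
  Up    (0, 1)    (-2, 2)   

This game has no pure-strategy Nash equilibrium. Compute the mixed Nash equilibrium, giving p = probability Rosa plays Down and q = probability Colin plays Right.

p = 1/11, q = 5/8

For Colin to be willing to mix, Colin must be indifferent between Right and Left, which pins down Rosa's mix.
  Colin's payoff to Right: p·6 + (1−p)·1 = 5p + 1
  Colin's payoff to Left: p·(-4) + (1−p)·2 = -6p + 2
  5p + 1 = -6p + 2  ⇒  11p = 1  ⇒  p = 1/11.
For Rosa to be willing to mix, Rosa must be indifferent between Down and Up, which pins down Colin's mix.
  Rosa's payoff to Down: q·(-3) + (1−q)·3 = -6q + 3
  Rosa's payoff to Up: q·0 + (1−q)·(-2) = 2q - 2
  -6q + 3 = 2q - 2  ⇒  -8q = -5  ⇒  q = 5/8.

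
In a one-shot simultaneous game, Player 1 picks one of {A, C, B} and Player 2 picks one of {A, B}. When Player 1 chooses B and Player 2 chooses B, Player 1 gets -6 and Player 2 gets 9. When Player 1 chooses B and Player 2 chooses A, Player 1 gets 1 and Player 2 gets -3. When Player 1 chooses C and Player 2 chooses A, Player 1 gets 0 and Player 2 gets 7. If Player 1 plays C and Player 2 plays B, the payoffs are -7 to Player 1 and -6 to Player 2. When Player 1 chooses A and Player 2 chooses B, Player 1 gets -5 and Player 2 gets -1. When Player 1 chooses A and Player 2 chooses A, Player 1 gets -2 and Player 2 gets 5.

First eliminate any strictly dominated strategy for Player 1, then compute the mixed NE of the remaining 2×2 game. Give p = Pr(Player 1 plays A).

Player 1's strategy C is strictly dominated by B: 1 > 0 and -6 > -7. Eliminate C.
In a mixed equilibrium Player 2 is indifferent between A and B; this condition fixes p.
  Player 2's expected payoff from A: p·5 + (1−p)·(-3) = 8p - 3
  Player 2's expected payoff from B: p·(-1) + (1−p)·9 = -10p + 9
  8p - 3 = -10p + 9  ⇒  18p = 12  ⇒  p = 2/3.

p = 2/3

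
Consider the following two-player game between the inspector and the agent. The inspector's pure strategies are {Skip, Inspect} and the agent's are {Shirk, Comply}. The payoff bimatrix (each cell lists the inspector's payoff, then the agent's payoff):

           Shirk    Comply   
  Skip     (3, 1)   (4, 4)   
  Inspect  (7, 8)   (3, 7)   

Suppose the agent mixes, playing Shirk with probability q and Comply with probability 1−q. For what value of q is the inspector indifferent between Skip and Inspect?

The inspector's indifference between Skip and Inspect determines the agent's mixing probability q:
  the inspector's payoff to Skip: q·3 + (1−q)·4 = -q + 4
  the inspector's payoff to Inspect: q·7 + (1−q)·3 = 4q + 3
  -q + 4 = 4q + 3  ⇒  -5q = -1  ⇒  q = 1/5.

q = 1/5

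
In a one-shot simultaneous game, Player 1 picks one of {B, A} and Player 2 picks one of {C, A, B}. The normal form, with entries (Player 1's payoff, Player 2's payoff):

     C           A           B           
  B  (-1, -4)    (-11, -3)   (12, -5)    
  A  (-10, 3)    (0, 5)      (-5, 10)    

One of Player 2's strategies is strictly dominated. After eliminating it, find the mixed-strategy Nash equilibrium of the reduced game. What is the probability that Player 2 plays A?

Player 2's strategy C is strictly dominated by A: -3 > -4 and 5 > 3. Eliminate C.
Player 1's indifference between B and A determines Player 2's mixing probability q:
  Player 1's payoff from B: q·(-11) + (1−q)·12 = -23q + 12
  Player 1's payoff from A: q·0 + (1−q)·(-5) = 5q - 5
  -23q + 12 = 5q - 5  ⇒  -28q = -17  ⇒  q = 17/28.

q = 17/28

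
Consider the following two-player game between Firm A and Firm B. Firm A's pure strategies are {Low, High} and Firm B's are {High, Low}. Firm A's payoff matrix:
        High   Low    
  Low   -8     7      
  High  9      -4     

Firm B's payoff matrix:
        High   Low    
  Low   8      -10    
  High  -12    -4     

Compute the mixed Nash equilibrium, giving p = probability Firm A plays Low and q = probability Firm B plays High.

p = 4/13, q = 11/28

Firm A's mix must leave Firm B indifferent between High and Low.
  Firm B's payoff to High: p·8 + (1−p)·(-12) = 20p - 12
  Firm B's payoff to Low: p·(-10) + (1−p)·(-4) = -6p - 4
  20p - 12 = -6p - 4  ⇒  26p = 8  ⇒  p = 4/13.
Firm A's indifference between Low and High determines Firm B's mixing probability q:
  Firm A's expected payoff from Low: q·(-8) + (1−q)·7 = -15q + 7
  Firm A's expected payoff from High: q·9 + (1−q)·(-4) = 13q - 4
  -15q + 7 = 13q - 4  ⇒  -28q = -11  ⇒  q = 11/28.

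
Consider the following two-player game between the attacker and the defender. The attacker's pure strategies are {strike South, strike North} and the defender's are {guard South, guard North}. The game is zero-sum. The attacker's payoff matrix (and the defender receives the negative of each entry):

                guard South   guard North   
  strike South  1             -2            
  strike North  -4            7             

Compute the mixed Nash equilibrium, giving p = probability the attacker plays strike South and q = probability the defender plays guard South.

For the defender to be willing to mix, the defender must be indifferent between guard South and guard North, which pins down the attacker's mix.
  the defender's payoff from guard South: p·(-1) + (1−p)·4 = -5p + 4
  the defender's payoff from guard North: p·2 + (1−p)·(-7) = 9p - 7
  -5p + 4 = 9p - 7  ⇒  -14p = -11  ⇒  p = 11/14.
Set the attacker's expected payoff from strike South equal to that from strike North:
  the attacker's expected payoff from strike South: q·1 + (1−q)·(-2) = 3q - 2
  the attacker's expected payoff from strike North: q·(-4) + (1−q)·7 = -11q + 7
  3q - 2 = -11q + 7  ⇒  14q = 9  ⇒  q = 9/14.

p = 11/14, q = 9/14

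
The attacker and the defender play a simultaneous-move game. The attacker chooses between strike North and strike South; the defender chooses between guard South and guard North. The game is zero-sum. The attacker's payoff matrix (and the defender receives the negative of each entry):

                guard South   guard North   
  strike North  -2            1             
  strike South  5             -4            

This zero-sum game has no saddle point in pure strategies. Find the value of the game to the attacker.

The attacker's indifference between strike North and strike South determines the defender's mixing probability q:
  the attacker's payoff from strike North: q·(-2) + (1−q)·1 = -3q + 1
  the attacker's payoff from strike South: q·5 + (1−q)·(-4) = 9q - 4
  -3q + 1 = 9q - 4  ⇒  -12q = -5  ⇒  q = 5/12.
The value is the attacker's expected payoff against this mix (using strike North): (5/12)·(-2) + (7/12)·1 = -1/4.

v = -1/4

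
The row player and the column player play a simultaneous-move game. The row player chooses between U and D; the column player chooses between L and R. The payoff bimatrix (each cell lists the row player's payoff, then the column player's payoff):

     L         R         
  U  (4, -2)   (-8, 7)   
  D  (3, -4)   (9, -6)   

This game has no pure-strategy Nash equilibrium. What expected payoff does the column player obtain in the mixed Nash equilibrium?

The row player's mix must leave the column player indifferent between L and R.
  the column player's payoff to L: p·(-2) + (1−p)·(-4) = 2p - 4
  the column player's payoff to R: p·7 + (1−p)·(-6) = 13p - 6
  2p - 4 = 13p - 6  ⇒  -11p = -2  ⇒  p = 2/11.
At equilibrium the column player is indifferent across columns, so the column player's payoff equals the payoff from L: (2/11)·(-2) + (9/11)·(-4) = -40/11.

-40/11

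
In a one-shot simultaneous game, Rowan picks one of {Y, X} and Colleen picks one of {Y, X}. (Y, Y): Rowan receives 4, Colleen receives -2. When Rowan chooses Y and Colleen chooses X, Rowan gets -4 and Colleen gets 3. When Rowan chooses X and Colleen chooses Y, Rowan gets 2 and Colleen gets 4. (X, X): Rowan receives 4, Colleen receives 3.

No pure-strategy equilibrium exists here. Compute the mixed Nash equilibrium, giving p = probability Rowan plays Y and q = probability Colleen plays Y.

Colleen's indifference between Y and X determines Rowan's mixing probability p:
  Colleen's expected payoff from Y: p·(-2) + (1−p)·4 = -6p + 4
  Colleen's expected payoff from X: p·3 + (1−p)·3 = 3
  -6p + 4 = 3  ⇒  -6p = -1  ⇒  p = 1/6.
In a mixed equilibrium Rowan is indifferent between Y and X; this condition fixes q.
  Rowan's payoff to Y: q·4 + (1−q)·(-4) = 8q - 4
  Rowan's payoff to X: q·2 + (1−q)·4 = -2q + 4
  8q - 4 = -2q + 4  ⇒  10q = 8  ⇒  q = 4/5.

p = 1/6, q = 4/5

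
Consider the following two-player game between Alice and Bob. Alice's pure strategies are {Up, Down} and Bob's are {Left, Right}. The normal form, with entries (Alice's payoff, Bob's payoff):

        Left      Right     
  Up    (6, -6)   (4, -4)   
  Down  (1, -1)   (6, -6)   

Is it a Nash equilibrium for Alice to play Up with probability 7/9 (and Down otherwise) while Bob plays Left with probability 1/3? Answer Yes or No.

No

Given Alice's mix p = 7/9, Bob's payoff from Left is -44/9 but from Right is -40/9. Bob strictly prefers Right, so Bob would not mix.
So the proposed profile is not a Nash equilibrium.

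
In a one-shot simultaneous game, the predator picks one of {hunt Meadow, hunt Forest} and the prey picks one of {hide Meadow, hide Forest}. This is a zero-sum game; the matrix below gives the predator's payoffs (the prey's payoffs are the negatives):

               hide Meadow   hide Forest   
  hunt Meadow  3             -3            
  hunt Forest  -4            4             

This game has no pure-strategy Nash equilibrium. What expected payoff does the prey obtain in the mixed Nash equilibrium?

The predator's mix must leave the prey indifferent between hide Meadow and hide Forest.
  the prey's payoff from hide Meadow: p·(-3) + (1−p)·4 = -7p + 4
  the prey's payoff from hide Forest: p·3 + (1−p)·(-4) = 7p - 4
  -7p + 4 = 7p - 4  ⇒  -14p = -8  ⇒  p = 4/7.
At equilibrium the prey is indifferent across columns, so the prey's payoff equals the payoff from hide Meadow: (4/7)·(-3) + (3/7)·4 = 0.

0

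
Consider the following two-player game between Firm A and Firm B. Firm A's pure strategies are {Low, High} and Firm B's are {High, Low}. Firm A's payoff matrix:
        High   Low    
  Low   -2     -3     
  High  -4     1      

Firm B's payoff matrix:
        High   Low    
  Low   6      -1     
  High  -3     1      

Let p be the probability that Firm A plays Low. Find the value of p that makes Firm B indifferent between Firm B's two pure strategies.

p = 4/11

In a mixed equilibrium Firm B is indifferent between High and Low; this condition fixes p.
  Firm B's payoff to High: p·6 + (1−p)·(-3) = 9p - 3
  Firm B's payoff to Low: p·(-1) + (1−p)·1 = -2p + 1
  9p - 3 = -2p + 1  ⇒  11p = 4  ⇒  p = 4/11.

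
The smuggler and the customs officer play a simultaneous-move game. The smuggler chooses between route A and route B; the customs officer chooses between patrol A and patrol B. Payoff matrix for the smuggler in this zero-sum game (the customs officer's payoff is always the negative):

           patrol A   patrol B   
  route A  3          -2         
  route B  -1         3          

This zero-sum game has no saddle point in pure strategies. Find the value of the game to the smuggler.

For the smuggler to be willing to mix, the smuggler must be indifferent between route A and route B, which pins down the customs officer's mix.
  the smuggler's payoff from route A: q·3 + (1−q)·(-2) = 5q - 2
  the smuggler's payoff from route B: q·(-1) + (1−q)·3 = -4q + 3
  5q - 2 = -4q + 3  ⇒  9q = 5  ⇒  q = 5/9.
The value is the smuggler's expected payoff against this mix (using route A): (5/9)·3 + (4/9)·(-2) = 7/9.

v = 7/9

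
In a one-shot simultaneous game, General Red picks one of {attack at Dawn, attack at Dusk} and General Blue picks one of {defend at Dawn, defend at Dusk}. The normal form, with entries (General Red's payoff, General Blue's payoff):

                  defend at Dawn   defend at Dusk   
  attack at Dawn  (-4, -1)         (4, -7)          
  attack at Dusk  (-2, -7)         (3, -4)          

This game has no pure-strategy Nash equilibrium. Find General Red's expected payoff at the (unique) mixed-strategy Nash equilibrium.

General Blue's mix must leave General Red indifferent between attack at Dawn and attack at Dusk.
  General Red's payoff from attack at Dawn: q·(-4) + (1−q)·4 = -8q + 4
  General Red's payoff from attack at Dusk: q·(-2) + (1−q)·3 = -5q + 3
  -8q + 4 = -5q + 3  ⇒  -3q = -1  ⇒  q = 1/3.
At equilibrium General Red is indifferent across rows, so General Red's payoff equals the payoff from attack at Dawn: (1/3)·(-4) + (2/3)·4 = 4/3.

4/3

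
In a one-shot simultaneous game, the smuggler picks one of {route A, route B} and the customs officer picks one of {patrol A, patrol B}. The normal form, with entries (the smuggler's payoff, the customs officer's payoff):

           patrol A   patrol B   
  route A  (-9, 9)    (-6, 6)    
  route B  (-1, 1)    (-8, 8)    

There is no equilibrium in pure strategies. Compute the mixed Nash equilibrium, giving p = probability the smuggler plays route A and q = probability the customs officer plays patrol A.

The smuggler's mix must leave the customs officer indifferent between patrol A and patrol B.
  the customs officer's payoff from patrol A: p·9 + (1−p)·1 = 8p + 1
  the customs officer's payoff from patrol B: p·6 + (1−p)·8 = -2p + 8
  8p + 1 = -2p + 8  ⇒  10p = 7  ⇒  p = 7/10.
The customs officer's mix must leave the smuggler indifferent between route A and route B.
  the smuggler's payoff from route A: q·(-9) + (1−q)·(-6) = -3q - 6
  the smuggler's payoff from route B: q·(-1) + (1−q)·(-8) = 7q - 8
  -3q - 6 = 7q - 8  ⇒  -10q = -2  ⇒  q = 1/5.

p = 7/10, q = 1/5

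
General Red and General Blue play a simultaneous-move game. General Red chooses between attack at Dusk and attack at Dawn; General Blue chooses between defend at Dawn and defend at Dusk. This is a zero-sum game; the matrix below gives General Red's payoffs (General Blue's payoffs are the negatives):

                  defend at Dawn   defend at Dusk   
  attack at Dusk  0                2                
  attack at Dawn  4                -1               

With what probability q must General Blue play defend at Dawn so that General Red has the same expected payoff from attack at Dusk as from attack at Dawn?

In a mixed equilibrium General Red is indifferent between attack at Dusk and attack at Dawn; this condition fixes q.
  General Red's payoff to attack at Dusk: q·0 + (1−q)·2 = -2q + 2
  General Red's payoff to attack at Dawn: q·4 + (1−q)·(-1) = 5q - 1
  -2q + 2 = 5q - 1  ⇒  -7q = -3  ⇒  q = 3/7.

q = 3/7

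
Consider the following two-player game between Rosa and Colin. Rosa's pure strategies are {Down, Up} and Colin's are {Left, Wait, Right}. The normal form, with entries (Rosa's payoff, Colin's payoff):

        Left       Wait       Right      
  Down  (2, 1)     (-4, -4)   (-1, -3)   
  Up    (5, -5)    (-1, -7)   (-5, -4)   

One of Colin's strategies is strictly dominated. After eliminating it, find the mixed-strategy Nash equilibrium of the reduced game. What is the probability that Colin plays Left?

q = 4/7

Colin's strategy Wait is strictly dominated by Right: -3 > -4 and -4 > -7. Eliminate Wait.
Set Rosa's expected payoff from Down equal to that from Up:
  Rosa's payoff to Down: q·2 + (1−q)·(-1) = 3q - 1
  Rosa's payoff to Up: q·5 + (1−q)·(-5) = 10q - 5
  3q - 1 = 10q - 5  ⇒  -7q = -4  ⇒  q = 4/7.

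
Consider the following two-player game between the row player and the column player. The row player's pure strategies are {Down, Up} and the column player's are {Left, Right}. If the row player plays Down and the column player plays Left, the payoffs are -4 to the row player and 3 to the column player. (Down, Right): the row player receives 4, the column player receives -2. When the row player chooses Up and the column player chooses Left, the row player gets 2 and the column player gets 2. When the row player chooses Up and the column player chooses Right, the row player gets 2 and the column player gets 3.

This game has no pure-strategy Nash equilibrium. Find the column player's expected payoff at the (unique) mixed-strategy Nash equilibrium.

For the column player to be willing to mix, the column player must be indifferent between Left and Right, which pins down the row player's mix.
  the column player's expected payoff from Left: p·3 + (1−p)·2 = p + 2
  the column player's expected payoff from Right: p·(-2) + (1−p)·3 = -5p + 3
  p + 2 = -5p + 3  ⇒  6p = 1  ⇒  p = 1/6.
At equilibrium the column player is indifferent across columns, so the column player's payoff equals the payoff from Left: (1/6)·3 + (5/6)·2 = 13/6.

13/6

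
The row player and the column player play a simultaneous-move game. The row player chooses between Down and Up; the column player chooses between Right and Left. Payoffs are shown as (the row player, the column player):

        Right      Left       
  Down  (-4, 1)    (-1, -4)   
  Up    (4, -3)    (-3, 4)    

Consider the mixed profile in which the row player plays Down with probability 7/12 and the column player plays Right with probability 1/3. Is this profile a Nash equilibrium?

No

Given the column player's mix q = 1/3, the row player's payoff from Down is -2 but from Up is -2/3. The row player strictly prefers Up, so the row player would not mix.
So the proposed profile is not a Nash equilibrium.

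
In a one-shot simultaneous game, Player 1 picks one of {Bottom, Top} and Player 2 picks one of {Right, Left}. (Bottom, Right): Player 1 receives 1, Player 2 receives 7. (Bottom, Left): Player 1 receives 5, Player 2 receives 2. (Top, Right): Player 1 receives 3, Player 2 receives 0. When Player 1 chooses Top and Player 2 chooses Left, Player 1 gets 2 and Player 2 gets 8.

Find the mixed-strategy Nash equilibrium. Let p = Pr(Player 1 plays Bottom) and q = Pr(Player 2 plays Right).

p = 8/13, q = 3/5

In a mixed equilibrium Player 2 is indifferent between Right and Left; this condition fixes p.
  Player 2's payoff to Right: p·7 + (1−p)·0 = 7p
  Player 2's payoff to Left: p·2 + (1−p)·8 = -6p + 8
  7p = -6p + 8  ⇒  13p = 8  ⇒  p = 8/13.
Set Player 1's expected payoff from Bottom equal to that from Top:
  Player 1's expected payoff from Bottom: q·1 + (1−q)·5 = -4q + 5
  Player 1's expected payoff from Top: q·3 + (1−q)·2 = q + 2
  -4q + 5 = q + 2  ⇒  -5q = -3  ⇒  q = 3/5.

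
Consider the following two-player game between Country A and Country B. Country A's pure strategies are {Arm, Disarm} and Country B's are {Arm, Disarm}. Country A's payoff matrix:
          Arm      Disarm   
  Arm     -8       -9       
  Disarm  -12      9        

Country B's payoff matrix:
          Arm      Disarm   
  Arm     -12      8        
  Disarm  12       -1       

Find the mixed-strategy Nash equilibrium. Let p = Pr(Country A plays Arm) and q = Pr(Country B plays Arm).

In a mixed equilibrium Country B is indifferent between Arm and Disarm; this condition fixes p.
  Country B's payoff from Arm: p·(-12) + (1−p)·12 = -24p + 12
  Country B's payoff from Disarm: p·8 + (1−p)·(-1) = 9p - 1
  -24p + 12 = 9p - 1  ⇒  -33p = -13  ⇒  p = 13/33.
Set Country A's expected payoff from Arm equal to that from Disarm:
  Country A's expected payoff from Arm: q·(-8) + (1−q)·(-9) = q - 9
  Country A's expected payoff from Disarm: q·(-12) + (1−q)·9 = -21q + 9
  q - 9 = -21q + 9  ⇒  22q = 18  ⇒  q = 9/11.

p = 13/33, q = 9/11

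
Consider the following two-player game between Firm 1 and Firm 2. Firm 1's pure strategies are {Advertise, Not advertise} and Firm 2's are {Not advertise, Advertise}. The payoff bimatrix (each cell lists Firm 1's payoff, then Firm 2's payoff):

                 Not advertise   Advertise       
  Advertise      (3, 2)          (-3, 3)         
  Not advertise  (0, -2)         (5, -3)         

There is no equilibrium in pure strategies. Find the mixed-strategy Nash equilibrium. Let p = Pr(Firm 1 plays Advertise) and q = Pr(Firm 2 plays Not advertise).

Firm 2's indifference between Not advertise and Advertise determines Firm 1's mixing probability p:
  Firm 2's payoff from Not advertise: p·2 + (1−p)·(-2) = 4p - 2
  Firm 2's payoff from Advertise: p·3 + (1−p)·(-3) = 6p - 3
  4p - 2 = 6p - 3  ⇒  -2p = -1  ⇒  p = 1/2.
Firm 2's mix must leave Firm 1 indifferent between Advertise and Not advertise.
  Firm 1's payoff from Advertise: q·3 + (1−q)·(-3) = 6q - 3
  Firm 1's payoff from Not advertise: q·0 + (1−q)·5 = -5q + 5
  6q - 3 = -5q + 5  ⇒  11q = 8  ⇒  q = 8/11.

p = 1/2, q = 8/11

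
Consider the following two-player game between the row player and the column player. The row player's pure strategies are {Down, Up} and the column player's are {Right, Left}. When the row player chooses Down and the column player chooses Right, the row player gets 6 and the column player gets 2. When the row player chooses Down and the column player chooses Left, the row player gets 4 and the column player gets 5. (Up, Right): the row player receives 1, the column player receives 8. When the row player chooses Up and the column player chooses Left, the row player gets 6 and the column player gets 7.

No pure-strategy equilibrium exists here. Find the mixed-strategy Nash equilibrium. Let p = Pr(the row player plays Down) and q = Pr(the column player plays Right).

p = 1/4, q = 2/7

Set the column player's expected payoff from Right equal to that from Left:
  the column player's payoff from Right: p·2 + (1−p)·8 = -6p + 8
  the column player's payoff from Left: p·5 + (1−p)·7 = -2p + 7
  -6p + 8 = -2p + 7  ⇒  -4p = -1  ⇒  p = 1/4.
For the row player to be willing to mix, the row player must be indifferent between Down and Up, which pins down the column player's mix.
  the row player's expected payoff from Down: q·6 + (1−q)·4 = 2q + 4
  the row player's expected payoff from Up: q·1 + (1−q)·6 = -5q + 6
  2q + 4 = -5q + 6  ⇒  7q = 2  ⇒  q = 2/7.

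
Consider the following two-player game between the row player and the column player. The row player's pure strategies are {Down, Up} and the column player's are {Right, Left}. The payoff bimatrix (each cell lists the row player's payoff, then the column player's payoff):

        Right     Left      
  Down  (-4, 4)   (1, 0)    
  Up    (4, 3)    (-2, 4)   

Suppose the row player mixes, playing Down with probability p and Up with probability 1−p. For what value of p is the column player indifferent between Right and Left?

The row player's mix must leave the column player indifferent between Right and Left.
  the column player's payoff to Right: p·4 + (1−p)·3 = p + 3
  the column player's payoff to Left: p·0 + (1−p)·4 = -4p + 4
  p + 3 = -4p + 4  ⇒  5p = 1  ⇒  p = 1/5.

p = 1/5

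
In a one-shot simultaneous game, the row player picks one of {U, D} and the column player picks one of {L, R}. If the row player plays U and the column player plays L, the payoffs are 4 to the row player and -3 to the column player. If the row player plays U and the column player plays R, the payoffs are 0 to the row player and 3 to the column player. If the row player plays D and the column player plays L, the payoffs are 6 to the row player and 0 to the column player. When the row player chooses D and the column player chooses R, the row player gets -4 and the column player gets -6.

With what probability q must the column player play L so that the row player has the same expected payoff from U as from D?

q = 2/3

Set the row player's expected payoff from U equal to that from D:
  the row player's payoff from U: q·4 + (1−q)·0 = 4q
  the row player's payoff from D: q·6 + (1−q)·(-4) = 10q - 4
  4q = 10q - 4  ⇒  -6q = -4  ⇒  q = 2/3.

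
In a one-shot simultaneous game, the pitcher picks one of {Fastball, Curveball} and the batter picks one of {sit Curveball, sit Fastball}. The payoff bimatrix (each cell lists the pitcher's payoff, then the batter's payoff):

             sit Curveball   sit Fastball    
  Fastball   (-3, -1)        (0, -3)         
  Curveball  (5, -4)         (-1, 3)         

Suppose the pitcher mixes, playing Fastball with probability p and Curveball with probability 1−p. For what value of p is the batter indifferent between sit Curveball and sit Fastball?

p = 7/9

For the batter to be willing to mix, the batter must be indifferent between sit Curveball and sit Fastball, which pins down the pitcher's mix.
  the batter's payoff from sit Curveball: p·(-1) + (1−p)·(-4) = 3p - 4
  the batter's payoff from sit Fastball: p·(-3) + (1−p)·3 = -6p + 3
  3p - 4 = -6p + 3  ⇒  9p = 7  ⇒  p = 7/9.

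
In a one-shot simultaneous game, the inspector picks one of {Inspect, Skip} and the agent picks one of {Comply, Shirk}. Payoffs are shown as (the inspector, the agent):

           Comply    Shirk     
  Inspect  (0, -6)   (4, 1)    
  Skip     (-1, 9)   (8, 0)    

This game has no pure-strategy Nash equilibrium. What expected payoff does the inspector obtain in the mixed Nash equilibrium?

4/5

For the inspector to be willing to mix, the inspector must be indifferent between Inspect and Skip, which pins down the agent's mix.
  the inspector's payoff to Inspect: q·0 + (1−q)·4 = -4q + 4
  the inspector's payoff to Skip: q·(-1) + (1−q)·8 = -9q + 8
  -4q + 4 = -9q + 8  ⇒  5q = 4  ⇒  q = 4/5.
At equilibrium the inspector is indifferent across rows, so the inspector's payoff equals the payoff from Inspect: (4/5)·0 + (1/5)·4 = 4/5.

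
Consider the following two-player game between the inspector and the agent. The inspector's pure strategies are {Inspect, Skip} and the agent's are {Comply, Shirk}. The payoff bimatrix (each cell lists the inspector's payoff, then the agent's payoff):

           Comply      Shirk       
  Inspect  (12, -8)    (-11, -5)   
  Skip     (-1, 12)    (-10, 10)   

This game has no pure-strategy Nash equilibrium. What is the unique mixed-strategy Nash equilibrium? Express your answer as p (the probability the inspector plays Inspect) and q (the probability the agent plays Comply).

Set the agent's expected payoff from Comply equal to that from Shirk:
  the agent's expected payoff from Comply: p·(-8) + (1−p)·12 = -20p + 12
  the agent's expected payoff from Shirk: p·(-5) + (1−p)·10 = -15p + 10
  -20p + 12 = -15p + 10  ⇒  -5p = -2  ⇒  p = 2/5.
The agent's mix must leave the inspector indifferent between Inspect and Skip.
  the inspector's expected payoff from Inspect: q·12 + (1−q)·(-11) = 23q - 11
  the inspector's expected payoff from Skip: q·(-1) + (1−q)·(-10) = 9q - 10
  23q - 11 = 9q - 10  ⇒  14q = 1  ⇒  q = 1/14.

p = 2/5, q = 1/14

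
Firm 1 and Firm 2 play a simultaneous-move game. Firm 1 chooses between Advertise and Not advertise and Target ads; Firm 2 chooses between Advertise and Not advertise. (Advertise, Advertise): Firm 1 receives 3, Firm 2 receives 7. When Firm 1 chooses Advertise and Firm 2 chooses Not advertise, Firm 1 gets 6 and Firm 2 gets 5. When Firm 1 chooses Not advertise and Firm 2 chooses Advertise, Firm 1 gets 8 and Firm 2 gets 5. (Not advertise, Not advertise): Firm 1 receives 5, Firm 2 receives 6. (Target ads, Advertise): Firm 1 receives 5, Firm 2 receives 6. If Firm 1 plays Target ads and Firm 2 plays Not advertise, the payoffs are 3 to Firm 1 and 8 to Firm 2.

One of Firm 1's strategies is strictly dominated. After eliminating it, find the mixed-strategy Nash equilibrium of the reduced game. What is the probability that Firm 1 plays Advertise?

p = 1/3

Firm 1's strategy Target ads is strictly dominated by Not advertise: 8 > 5 and 5 > 3. Eliminate Target ads.
In a mixed equilibrium Firm 2 is indifferent between Advertise and Not advertise; this condition fixes p.
  Firm 2's expected payoff from Advertise: p·7 + (1−p)·5 = 2p + 5
  Firm 2's expected payoff from Not advertise: p·5 + (1−p)·6 = -p + 6
  2p + 5 = -p + 6  ⇒  3p = 1  ⇒  p = 1/3.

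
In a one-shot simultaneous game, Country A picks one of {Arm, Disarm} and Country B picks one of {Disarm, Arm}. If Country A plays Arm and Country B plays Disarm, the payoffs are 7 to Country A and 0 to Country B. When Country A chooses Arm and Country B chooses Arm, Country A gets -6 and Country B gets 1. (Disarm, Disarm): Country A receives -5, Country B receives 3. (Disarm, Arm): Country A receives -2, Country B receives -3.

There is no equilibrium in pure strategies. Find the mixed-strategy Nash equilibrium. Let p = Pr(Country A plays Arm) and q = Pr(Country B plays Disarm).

p = 6/7, q = 1/4

Set Country B's expected payoff from Disarm equal to that from Arm:
  Country B's payoff to Disarm: p·0 + (1−p)·3 = -3p + 3
  Country B's payoff to Arm: p·1 + (1−p)·(-3) = 4p - 3
  -3p + 3 = 4p - 3  ⇒  -7p = -6  ⇒  p = 6/7.
Country B's mix must leave Country A indifferent between Arm and Disarm.
  Country A's payoff from Arm: q·7 + (1−q)·(-6) = 13q - 6
  Country A's payoff from Disarm: q·(-5) + (1−q)·(-2) = -3q - 2
  13q - 6 = -3q - 2  ⇒  16q = 4  ⇒  q = 1/4.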